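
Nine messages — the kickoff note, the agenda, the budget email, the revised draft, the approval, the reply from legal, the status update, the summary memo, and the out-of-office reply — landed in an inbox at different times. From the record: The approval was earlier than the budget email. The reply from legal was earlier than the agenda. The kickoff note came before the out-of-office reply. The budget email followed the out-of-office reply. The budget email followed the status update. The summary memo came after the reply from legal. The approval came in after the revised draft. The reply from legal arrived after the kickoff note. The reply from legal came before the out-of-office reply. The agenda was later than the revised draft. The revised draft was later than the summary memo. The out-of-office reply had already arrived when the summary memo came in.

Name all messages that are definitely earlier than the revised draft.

the kickoff note, the out-of-office reply, the reply from legal, the summary memo

Directly stated before the revised draft: the summary memo.
The kickoff note reaches the revised draft via the kickoff note → the out-of-office reply → the summary memo → the revised draft.
The out-of-office reply reaches the revised draft via the out-of-office reply → the summary memo → the revised draft.
The reply from legal reaches the revised draft via the reply from legal → the summary memo → the revised draft.
No chain forces the budget email (or any of the others) ahead of the revised draft.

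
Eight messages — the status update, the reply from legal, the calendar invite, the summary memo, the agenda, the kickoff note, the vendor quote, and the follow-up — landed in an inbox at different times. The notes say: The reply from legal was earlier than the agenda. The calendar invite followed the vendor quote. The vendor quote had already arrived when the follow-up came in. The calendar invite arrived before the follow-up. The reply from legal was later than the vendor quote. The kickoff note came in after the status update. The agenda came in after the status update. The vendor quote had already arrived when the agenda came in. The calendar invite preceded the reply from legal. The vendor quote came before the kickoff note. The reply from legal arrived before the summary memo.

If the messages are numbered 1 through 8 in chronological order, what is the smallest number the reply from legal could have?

3

The calendar invite and the vendor quote must both come before the reply from legal — 2 forced predecessors.
Nothing else is forced ahead of the reply from legal, so its earliest slot is position 2 + 1 = 3.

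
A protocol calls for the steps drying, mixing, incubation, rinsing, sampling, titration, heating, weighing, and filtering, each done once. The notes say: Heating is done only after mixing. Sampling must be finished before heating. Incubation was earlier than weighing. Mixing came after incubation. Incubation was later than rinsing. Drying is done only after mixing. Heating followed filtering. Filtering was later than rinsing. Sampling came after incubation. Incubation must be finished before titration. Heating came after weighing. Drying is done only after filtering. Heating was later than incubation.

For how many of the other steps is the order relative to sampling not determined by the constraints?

Forced before sampling: incubation and rinsing; forced after sampling: heating.
That leaves drying, filtering, mixing, titration, and weighing with no forced order relative to sampling — 5.

5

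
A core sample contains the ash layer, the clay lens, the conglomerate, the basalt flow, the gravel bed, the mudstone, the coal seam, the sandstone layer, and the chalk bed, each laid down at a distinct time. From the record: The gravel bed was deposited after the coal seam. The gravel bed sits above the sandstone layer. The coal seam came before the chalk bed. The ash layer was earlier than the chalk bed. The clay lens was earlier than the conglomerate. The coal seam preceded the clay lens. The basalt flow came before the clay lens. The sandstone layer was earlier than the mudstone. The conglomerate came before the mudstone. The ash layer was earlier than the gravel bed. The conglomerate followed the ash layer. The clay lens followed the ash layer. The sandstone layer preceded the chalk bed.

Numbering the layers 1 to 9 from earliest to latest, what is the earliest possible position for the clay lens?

The ash layer, the basalt flow, and the coal seam must all come before the clay lens — 3 forced predecessors.
Nothing else is forced ahead of the clay lens, so its earliest slot is position 3 + 1 = 4.

4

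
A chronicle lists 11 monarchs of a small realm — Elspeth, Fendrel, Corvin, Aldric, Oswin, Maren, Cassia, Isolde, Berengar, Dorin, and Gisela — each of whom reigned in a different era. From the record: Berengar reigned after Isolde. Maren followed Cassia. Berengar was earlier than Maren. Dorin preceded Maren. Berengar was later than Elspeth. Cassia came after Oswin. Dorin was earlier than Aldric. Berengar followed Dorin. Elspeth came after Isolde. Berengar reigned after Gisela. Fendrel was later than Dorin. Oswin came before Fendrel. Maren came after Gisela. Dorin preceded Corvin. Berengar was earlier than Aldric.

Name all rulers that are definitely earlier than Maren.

Directly stated before Maren: Berengar, Cassia, Dorin, and Gisela.
Elspeth reaches Maren via Elspeth → Berengar → Maren.
Isolde reaches Maren via Isolde → Berengar → Maren.
Oswin reaches Maren via Oswin → Cassia → Maren.

Berengar, Cassia, Dorin, Elspeth, Gisela, Isolde, Oswin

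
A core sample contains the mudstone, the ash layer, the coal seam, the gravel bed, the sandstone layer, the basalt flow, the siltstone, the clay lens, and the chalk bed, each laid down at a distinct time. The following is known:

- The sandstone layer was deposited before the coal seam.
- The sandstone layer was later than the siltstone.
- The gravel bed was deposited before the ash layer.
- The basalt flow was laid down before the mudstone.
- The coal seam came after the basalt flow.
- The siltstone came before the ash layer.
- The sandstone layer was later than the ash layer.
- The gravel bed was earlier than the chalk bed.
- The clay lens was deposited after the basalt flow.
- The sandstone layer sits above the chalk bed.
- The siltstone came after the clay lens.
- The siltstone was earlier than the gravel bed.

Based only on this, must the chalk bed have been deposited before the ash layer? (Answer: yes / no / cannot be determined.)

cannot be determined

No chain of stated constraints runs from the chalk bed to the ash layer, and none runs from the ash layer to the chalk bed either.
So the relative order of the chalk bed and the ash layer is not fixed by the given facts.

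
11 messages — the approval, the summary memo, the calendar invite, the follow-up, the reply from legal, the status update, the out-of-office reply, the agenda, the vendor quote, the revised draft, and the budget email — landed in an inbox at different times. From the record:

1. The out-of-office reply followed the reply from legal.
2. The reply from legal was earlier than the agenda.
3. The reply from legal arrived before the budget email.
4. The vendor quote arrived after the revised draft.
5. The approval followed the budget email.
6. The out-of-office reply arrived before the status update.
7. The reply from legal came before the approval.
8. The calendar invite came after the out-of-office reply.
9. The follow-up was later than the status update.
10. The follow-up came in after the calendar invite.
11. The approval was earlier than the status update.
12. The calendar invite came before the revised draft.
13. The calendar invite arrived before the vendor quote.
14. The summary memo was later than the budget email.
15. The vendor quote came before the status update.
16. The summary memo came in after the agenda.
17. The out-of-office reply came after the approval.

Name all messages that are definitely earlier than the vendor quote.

Directly stated before the vendor quote: the calendar invite and the revised draft.
The approval reaches the vendor quote via the approval → the out-of-office reply → the calendar invite → the vendor quote.
The budget email reaches the vendor quote via the budget email → the approval → the out-of-office reply → the calendar invite → the vendor quote.
The out-of-office reply reaches the vendor quote via the out-of-office reply → the calendar invite → the vendor quote.
Likewise the reply from legal reaches the vendor quote by chaining the stated constraints.

the approval, the budget email, the calendar invite, the out-of-office reply, the reply from legal, the revised draft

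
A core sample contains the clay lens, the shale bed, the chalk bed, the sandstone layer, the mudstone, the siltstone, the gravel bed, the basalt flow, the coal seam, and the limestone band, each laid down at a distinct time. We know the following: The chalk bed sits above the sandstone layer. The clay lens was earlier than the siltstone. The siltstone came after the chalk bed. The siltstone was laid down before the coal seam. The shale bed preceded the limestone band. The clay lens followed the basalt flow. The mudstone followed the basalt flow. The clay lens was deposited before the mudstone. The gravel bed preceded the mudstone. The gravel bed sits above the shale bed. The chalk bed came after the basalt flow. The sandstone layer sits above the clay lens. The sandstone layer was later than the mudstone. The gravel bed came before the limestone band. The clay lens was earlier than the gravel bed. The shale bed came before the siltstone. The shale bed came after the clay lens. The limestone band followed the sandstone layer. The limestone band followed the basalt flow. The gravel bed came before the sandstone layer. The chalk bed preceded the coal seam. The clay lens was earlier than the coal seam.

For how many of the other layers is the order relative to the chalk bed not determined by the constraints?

1

Forced before the chalk bed: the basalt flow, the clay lens, the gravel bed, the mudstone, the sandstone layer, and the shale bed; forced after the chalk bed: the coal seam and the siltstone.
That leaves the limestone band with no forced order relative to the chalk bed — 1.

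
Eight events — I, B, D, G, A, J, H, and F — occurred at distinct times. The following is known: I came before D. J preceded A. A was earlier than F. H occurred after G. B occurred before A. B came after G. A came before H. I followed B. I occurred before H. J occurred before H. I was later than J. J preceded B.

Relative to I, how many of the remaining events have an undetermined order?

2

Forced before I: B, G, and J; forced after I: D and H.
That leaves A and F with no forced order relative to I — 2.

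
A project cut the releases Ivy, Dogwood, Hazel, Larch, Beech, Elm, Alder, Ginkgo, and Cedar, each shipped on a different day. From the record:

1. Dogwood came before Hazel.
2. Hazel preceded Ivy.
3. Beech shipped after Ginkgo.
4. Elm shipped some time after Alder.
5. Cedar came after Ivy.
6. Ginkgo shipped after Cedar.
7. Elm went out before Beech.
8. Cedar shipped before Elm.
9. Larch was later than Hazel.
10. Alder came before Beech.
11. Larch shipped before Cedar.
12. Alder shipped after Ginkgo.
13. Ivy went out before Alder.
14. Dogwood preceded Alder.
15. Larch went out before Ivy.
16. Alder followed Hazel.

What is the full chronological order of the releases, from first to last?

Dogwood, Hazel, Larch, Ivy, Cedar, Ginkgo, Alder, Elm, Beech

The constraints fix every adjacent pair, so only one ordering works:
Dogwood → Hazel → Larch → Ivy → Cedar → Ginkgo → Alder → Elm → Beech.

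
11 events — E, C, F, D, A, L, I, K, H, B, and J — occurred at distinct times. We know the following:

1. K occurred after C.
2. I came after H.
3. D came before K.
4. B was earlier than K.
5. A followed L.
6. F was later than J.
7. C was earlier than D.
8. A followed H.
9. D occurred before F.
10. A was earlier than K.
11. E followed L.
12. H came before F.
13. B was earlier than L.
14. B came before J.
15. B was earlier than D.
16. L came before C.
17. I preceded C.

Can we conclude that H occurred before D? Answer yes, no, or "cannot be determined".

yes

Chain the constraints: H → I → C → D. Each link is directly stated, so H comes before D.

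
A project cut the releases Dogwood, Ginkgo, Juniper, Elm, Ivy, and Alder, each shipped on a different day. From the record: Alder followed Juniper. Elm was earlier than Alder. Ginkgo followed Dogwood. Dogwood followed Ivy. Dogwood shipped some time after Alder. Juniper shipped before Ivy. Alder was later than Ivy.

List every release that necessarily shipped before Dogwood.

Directly stated before Dogwood: Alder and Ivy.
Elm reaches Dogwood via Elm → Alder → Dogwood.
Juniper reaches Dogwood via Juniper → Ivy → Dogwood.

Alder, Elm, Ivy, Juniper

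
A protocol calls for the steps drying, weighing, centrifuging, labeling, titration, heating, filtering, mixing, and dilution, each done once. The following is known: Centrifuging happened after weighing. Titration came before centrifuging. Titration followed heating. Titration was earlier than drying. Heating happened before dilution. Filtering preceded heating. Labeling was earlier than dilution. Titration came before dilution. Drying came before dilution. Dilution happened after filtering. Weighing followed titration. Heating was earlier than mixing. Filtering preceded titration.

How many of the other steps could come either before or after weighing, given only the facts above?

4

Forced before weighing: filtering, heating, and titration; forced after weighing: centrifuging.
That leaves dilution, drying, labeling, and mixing with no forced order relative to weighing — 4.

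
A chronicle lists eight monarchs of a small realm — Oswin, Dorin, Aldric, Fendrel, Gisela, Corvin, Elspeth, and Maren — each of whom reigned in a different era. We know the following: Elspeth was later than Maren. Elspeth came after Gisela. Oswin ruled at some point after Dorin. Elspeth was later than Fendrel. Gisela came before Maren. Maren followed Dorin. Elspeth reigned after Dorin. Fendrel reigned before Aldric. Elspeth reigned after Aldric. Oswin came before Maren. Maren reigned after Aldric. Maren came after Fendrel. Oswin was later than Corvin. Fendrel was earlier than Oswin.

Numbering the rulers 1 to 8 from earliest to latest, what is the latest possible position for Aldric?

6

Aldric must come before Elspeth and Maren — 2 rulers forced after them.
Everything else can be placed before Aldric in some valid order, so Aldric can sit as late as position 8 − 2 = 6.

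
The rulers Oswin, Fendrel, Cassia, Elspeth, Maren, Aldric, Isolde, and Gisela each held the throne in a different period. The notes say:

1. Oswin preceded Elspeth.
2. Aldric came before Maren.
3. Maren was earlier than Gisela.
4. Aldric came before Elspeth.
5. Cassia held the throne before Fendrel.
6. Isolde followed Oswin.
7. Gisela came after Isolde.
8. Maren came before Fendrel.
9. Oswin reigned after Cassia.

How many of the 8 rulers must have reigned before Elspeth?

Directly stated before Elspeth: Aldric and Oswin.
Cassia reaches Elspeth via Cassia → Oswin → Elspeth.
No chain forces Maren (or any of the others) ahead of Elspeth.
That's Aldric, Cassia, and Oswin — 3 in all.

3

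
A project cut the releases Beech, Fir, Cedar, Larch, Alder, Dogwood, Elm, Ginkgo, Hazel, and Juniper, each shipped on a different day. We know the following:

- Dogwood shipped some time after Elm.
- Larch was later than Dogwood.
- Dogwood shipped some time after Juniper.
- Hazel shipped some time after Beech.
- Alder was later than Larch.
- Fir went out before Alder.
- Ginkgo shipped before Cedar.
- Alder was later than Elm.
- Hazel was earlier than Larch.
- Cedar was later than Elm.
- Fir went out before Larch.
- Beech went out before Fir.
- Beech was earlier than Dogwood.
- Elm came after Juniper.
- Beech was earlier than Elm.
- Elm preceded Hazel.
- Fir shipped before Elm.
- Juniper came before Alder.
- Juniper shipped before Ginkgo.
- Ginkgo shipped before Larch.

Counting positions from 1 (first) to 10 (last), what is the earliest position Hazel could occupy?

5

Beech, Elm, Fir, and Juniper must all come before Hazel — 4 forced predecessors.
Nothing else is forced ahead of Hazel, so its earliest slot is position 4 + 1 = 5.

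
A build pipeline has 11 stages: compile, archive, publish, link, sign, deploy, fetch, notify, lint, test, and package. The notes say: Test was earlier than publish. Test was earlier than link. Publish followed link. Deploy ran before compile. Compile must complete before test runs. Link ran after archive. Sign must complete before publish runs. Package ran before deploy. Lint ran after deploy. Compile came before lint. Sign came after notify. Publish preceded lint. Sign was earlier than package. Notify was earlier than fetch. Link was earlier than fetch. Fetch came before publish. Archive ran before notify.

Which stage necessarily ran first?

archive

Archive has a chain of constraints placing it before every other stage, so archive must be first.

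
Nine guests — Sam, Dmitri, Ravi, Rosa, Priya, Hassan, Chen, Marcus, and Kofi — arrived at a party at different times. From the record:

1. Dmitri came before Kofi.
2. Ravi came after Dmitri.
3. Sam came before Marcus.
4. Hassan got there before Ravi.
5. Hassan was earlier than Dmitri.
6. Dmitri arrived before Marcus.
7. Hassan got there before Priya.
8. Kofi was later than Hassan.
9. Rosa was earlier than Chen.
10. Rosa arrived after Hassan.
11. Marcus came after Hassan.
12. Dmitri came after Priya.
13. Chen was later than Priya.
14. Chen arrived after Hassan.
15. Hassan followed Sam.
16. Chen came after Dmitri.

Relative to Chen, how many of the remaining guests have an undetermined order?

Forced before Chen: Dmitri, Hassan, Priya, Rosa, and Sam.
That leaves Kofi, Marcus, and Ravi with no forced order relative to Chen — 3.

3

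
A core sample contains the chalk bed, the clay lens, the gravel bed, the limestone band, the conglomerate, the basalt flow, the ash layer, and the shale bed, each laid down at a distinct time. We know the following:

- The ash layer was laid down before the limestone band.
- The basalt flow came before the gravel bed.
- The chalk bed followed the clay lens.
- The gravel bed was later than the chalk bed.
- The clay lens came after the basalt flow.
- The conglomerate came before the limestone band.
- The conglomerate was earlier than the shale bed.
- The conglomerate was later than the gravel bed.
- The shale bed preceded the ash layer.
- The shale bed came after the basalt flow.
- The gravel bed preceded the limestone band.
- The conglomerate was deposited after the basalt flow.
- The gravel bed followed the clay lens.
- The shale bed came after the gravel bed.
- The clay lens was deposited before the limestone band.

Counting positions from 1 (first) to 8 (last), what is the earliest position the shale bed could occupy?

6

The basalt flow, the chalk bed, the clay lens, the conglomerate, and the gravel bed must all come before the shale bed — 5 forced predecessors.
Nothing else is forced ahead of the shale bed, so its earliest slot is position 5 + 1 = 6.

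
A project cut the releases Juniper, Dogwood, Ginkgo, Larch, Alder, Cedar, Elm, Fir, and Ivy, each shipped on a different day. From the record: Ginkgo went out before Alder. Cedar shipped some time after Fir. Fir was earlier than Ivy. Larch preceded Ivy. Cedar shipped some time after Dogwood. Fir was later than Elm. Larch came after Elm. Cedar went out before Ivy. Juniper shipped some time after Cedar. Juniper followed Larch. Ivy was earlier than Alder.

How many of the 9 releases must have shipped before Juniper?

Directly stated before Juniper: Cedar and Larch.
Dogwood reaches Juniper via Dogwood → Cedar → Juniper.
Elm reaches Juniper via Elm → Larch → Juniper.
Fir reaches Juniper via Fir → Cedar → Juniper.
No chain forces Ivy (or any of the others) ahead of Juniper.
That's Cedar, Dogwood, Elm, Fir, and Larch — 5 in all.

5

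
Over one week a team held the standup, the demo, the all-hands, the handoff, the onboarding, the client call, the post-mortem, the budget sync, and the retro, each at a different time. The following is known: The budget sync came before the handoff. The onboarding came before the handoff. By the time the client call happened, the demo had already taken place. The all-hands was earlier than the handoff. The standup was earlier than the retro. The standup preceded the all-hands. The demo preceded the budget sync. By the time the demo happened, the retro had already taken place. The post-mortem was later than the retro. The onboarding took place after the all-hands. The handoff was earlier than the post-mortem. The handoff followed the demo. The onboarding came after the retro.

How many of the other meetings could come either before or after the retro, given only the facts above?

Forced before the retro: the standup; forced after the retro: the budget sync, the client call, the demo, the handoff, the onboarding, and the post-mortem.
That leaves the all-hands with no forced order relative to the retro — 1.

1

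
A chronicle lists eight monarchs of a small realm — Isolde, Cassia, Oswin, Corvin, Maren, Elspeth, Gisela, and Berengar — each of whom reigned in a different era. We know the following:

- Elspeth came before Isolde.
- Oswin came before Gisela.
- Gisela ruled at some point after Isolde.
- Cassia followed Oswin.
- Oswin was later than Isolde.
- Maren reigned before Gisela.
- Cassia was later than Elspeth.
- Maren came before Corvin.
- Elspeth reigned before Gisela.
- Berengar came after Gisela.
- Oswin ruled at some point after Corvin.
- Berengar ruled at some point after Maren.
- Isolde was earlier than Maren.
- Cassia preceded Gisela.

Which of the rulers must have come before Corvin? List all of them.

Elspeth, Isolde, Maren

Directly stated before Corvin: Maren.
Elspeth reaches Corvin via Elspeth → Isolde → Maren → Corvin.
Isolde reaches Corvin via Isolde → Maren → Corvin.
No chain forces Cassia (or any of the others) ahead of Corvin.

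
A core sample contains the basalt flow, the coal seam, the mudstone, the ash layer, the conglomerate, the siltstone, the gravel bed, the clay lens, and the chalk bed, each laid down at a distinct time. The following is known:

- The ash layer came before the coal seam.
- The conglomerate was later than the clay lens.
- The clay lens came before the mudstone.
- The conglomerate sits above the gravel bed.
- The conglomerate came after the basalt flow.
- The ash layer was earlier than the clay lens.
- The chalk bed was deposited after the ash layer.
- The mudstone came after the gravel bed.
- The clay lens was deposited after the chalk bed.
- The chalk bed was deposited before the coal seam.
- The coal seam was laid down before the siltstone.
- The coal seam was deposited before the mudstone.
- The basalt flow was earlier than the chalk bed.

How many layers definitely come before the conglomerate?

5

Directly stated before the conglomerate: the basalt flow, the clay lens, and the gravel bed.
The ash layer reaches the conglomerate via the ash layer → the clay lens → the conglomerate.
The chalk bed reaches the conglomerate via the chalk bed → the clay lens → the conglomerate.
That's the ash layer, the basalt flow, the chalk bed, the clay lens, and the gravel bed — 5 in all.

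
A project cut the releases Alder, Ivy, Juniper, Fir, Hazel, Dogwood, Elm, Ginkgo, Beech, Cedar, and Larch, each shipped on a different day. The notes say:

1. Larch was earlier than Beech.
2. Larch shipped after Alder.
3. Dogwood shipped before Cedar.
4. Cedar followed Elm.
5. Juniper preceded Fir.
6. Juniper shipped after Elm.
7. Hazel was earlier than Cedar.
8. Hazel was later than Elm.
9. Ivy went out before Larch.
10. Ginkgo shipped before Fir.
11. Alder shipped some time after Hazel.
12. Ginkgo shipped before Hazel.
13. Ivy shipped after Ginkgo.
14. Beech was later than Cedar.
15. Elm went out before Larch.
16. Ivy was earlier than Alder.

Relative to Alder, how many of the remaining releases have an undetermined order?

Forced before Alder: Elm, Ginkgo, Hazel, and Ivy; forced after Alder: Beech and Larch.
That leaves Cedar, Dogwood, Fir, and Juniper with no forced order relative to Alder — 4.

4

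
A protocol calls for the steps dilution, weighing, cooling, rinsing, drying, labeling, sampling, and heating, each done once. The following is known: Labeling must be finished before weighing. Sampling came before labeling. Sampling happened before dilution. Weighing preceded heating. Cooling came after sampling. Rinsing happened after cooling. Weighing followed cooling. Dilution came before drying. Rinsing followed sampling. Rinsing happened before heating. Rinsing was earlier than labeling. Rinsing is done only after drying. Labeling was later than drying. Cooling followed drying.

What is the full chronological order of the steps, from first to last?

sampling, dilution, drying, cooling, rinsing, labeling, weighing, heating

The constraints fix every adjacent pair, so only one ordering works:
sampling → dilution → drying → cooling → rinsing → labeling → weighing → heating.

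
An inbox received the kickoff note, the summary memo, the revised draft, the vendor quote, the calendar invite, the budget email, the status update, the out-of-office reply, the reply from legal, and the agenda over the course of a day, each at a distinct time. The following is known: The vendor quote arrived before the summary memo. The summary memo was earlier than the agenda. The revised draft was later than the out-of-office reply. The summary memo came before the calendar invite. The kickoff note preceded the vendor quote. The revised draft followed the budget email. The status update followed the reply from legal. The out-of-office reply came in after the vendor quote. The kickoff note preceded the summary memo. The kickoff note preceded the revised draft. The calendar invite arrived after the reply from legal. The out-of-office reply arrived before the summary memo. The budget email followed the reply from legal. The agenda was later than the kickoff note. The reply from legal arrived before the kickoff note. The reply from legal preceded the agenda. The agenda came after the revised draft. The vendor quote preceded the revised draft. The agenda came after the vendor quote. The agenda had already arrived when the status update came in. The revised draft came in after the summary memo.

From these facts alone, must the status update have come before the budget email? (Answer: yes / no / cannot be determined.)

no

Tracing the constraints gives the budget email → the revised draft → the agenda → the status update, so the budget email must come before the status update.
That means the status update cannot be before the budget email.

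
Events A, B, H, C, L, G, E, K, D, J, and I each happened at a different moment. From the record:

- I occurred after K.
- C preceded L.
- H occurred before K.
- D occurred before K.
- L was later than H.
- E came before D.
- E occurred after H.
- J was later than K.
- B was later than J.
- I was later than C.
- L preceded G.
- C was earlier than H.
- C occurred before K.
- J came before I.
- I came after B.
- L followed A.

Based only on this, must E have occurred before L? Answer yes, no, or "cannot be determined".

No chain of stated constraints runs from E to L, and none runs from L to E either.
So the relative order of E and L is not fixed by the given facts.

cannot be determined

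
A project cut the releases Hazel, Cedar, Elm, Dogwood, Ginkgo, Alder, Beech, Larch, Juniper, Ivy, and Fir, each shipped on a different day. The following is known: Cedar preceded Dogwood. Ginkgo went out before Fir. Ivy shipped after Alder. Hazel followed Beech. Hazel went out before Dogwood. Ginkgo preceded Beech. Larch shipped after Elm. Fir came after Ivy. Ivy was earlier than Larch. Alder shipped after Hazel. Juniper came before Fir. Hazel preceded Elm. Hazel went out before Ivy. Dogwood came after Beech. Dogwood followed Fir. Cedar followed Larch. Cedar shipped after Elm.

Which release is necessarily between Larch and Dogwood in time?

Cedar

Tracing the constraints gives Larch → Cedar → Dogwood, so Cedar sits after Larch and before Dogwood.
No other release is forced both after Larch and before Dogwood.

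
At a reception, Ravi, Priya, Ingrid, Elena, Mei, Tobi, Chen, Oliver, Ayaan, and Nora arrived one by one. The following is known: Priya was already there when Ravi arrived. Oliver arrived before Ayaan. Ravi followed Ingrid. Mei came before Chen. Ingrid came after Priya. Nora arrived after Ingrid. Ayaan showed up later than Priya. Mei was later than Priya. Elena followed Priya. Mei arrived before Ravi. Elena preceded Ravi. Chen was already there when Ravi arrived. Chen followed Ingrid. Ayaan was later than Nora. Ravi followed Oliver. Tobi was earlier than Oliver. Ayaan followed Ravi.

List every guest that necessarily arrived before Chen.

Ingrid, Mei, Priya

Directly stated before Chen: Ingrid and Mei.
Priya reaches Chen via Priya → Ingrid → Chen.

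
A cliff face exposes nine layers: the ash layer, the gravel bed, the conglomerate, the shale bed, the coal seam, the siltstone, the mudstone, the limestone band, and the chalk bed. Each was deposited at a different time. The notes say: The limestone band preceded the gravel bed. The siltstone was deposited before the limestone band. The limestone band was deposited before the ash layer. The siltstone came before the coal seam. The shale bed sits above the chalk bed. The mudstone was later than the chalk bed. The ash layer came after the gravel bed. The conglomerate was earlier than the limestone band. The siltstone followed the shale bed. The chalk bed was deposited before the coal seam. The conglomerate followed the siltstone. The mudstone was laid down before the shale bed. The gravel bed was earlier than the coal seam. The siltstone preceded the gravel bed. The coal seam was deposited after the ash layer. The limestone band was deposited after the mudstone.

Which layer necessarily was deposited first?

the chalk bed

The chalk bed has a chain of constraints placing it before every other layer, so the chalk bed must be first.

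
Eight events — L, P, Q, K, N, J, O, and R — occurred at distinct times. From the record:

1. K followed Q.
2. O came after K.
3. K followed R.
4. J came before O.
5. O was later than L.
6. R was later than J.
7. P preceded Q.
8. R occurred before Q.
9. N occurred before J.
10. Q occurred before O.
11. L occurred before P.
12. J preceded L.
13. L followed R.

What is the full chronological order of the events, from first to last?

The constraints fix every adjacent pair, so only one ordering works:
N → J → R → L → P → Q → K → O.

N, J, R, L, P, Q, K, O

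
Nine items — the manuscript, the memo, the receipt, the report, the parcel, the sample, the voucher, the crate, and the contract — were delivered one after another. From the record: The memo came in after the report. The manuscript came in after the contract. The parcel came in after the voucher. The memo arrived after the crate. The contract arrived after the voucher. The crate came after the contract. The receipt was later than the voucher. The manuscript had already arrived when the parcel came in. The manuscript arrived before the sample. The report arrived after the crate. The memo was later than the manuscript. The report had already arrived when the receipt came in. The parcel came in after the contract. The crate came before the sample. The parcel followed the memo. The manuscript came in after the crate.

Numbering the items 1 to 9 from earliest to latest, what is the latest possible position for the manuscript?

The manuscript must come before the memo, the parcel, and the sample — 3 items forced after it.
Everything else can be placed before the manuscript in some valid order, so the manuscript can sit as late as position 9 − 3 = 6.

6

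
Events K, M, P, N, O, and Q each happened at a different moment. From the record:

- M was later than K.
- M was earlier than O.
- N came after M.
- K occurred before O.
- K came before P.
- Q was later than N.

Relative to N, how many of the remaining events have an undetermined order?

Forced before N: K and M; forced after N: Q.
That leaves O and P with no forced order relative to N — 2.

2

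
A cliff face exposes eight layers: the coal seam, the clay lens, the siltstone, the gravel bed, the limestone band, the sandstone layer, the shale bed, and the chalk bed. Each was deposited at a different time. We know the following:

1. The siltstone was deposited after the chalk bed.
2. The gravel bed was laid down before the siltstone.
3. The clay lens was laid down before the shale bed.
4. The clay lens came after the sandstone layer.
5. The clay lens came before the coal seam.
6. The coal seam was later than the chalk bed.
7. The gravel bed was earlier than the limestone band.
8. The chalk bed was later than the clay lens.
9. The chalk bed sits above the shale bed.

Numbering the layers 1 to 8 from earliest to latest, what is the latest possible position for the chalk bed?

The chalk bed must come before the coal seam and the siltstone — 2 layers forced after it.
Everything else can be placed before the chalk bed in some valid order, so the chalk bed can sit as late as position 8 − 2 = 6.

6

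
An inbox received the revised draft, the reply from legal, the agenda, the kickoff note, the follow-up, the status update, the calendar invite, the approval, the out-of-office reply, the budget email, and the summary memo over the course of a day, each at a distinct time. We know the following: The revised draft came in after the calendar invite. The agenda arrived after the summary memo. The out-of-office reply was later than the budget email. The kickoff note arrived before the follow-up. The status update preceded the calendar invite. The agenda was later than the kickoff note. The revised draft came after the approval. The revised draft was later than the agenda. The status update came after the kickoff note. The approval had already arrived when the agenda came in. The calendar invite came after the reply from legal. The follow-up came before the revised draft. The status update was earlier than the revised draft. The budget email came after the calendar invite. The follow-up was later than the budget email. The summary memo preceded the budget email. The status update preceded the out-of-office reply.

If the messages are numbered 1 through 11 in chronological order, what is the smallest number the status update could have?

2

The kickoff note must come before the status update — 1 forced predecessor.
Nothing else is forced ahead of the status update, so its earliest slot is position 1 + 1 = 2.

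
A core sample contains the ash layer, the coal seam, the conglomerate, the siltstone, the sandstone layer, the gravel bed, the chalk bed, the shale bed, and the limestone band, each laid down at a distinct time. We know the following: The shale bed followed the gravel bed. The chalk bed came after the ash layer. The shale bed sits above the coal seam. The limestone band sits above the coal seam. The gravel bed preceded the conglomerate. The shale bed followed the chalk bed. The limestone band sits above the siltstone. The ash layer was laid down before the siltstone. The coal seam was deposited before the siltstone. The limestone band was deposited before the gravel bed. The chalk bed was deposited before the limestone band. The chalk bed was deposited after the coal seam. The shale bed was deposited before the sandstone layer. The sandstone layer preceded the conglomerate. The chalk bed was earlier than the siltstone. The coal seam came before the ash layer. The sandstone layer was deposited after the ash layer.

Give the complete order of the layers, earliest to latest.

The constraints fix every adjacent pair, so only one ordering works:
the coal seam → the ash layer → the chalk bed → the siltstone → the limestone band → the gravel bed → the shale bed → the sandstone layer → the conglomerate.

the coal seam, the ash layer, the chalk bed, the siltstone, the limestone band, the gravel bed, the shale bed, the sandstone layer, the conglomerate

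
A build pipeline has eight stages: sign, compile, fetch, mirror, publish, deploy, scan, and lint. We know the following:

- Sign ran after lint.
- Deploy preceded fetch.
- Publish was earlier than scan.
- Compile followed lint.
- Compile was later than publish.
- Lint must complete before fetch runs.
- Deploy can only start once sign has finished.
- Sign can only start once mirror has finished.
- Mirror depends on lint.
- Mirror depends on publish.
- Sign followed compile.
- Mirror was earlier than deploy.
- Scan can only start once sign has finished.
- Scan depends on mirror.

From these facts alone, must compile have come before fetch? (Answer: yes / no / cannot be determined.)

yes

Chain the constraints: compile → sign → deploy → fetch. Each link is directly stated, so compile comes before fetch.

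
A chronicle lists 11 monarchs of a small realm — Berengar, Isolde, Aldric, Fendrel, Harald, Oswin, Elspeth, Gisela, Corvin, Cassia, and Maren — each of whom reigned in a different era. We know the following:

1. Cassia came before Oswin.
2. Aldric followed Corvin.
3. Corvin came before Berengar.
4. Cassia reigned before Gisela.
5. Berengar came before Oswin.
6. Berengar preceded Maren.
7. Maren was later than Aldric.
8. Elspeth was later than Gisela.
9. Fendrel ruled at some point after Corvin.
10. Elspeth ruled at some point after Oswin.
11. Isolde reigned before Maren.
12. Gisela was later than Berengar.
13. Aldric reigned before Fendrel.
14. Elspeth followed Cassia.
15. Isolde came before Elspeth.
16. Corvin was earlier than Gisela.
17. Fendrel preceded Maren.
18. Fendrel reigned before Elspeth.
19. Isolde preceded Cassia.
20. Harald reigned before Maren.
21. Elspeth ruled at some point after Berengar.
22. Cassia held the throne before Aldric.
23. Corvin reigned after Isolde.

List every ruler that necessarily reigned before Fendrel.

Aldric, Cassia, Corvin, Isolde

Directly stated before Fendrel: Aldric and Corvin.
Cassia reaches Fendrel via Cassia → Aldric → Fendrel.
Isolde reaches Fendrel via Isolde → Corvin → Fendrel.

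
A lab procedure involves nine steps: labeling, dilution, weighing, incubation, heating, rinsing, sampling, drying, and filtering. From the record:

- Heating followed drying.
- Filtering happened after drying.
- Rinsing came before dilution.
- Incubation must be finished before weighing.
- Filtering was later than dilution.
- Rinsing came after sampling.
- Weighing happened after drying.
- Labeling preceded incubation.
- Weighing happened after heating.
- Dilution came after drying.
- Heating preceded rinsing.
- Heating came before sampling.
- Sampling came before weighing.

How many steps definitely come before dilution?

Directly stated before dilution: drying and rinsing.
Heating reaches dilution via heating → rinsing → dilution.
Sampling reaches dilution via sampling → rinsing → dilution.
That's drying, heating, rinsing, and sampling — 4 in all.

4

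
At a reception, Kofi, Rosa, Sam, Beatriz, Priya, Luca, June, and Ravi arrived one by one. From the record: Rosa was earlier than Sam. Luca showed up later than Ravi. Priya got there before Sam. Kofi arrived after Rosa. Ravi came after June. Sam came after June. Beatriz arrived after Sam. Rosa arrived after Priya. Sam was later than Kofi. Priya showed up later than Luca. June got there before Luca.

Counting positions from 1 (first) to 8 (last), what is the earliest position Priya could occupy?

June, Luca, and Ravi must all come before Priya — 3 forced predecessors.
Nothing else is forced ahead of Priya, so their earliest slot is position 3 + 1 = 4.

4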